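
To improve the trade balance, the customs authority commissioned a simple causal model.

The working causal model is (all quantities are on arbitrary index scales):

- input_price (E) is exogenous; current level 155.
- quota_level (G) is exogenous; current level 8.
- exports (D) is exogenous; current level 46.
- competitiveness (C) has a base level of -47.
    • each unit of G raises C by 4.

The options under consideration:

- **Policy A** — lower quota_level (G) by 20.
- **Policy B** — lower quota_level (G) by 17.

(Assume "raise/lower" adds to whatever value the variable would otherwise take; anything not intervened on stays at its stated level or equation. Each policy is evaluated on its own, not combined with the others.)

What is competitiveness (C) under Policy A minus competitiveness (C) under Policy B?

-12

Policy A (G − 20):
  G = 8 − 20 = -12
  C = -47 + 4·(-12) = -95
Policy B (G − 17):
  G = 8 − 17 = -9
  C = -47 + 4·(-9) = -83
C: -95 − (-83) = -12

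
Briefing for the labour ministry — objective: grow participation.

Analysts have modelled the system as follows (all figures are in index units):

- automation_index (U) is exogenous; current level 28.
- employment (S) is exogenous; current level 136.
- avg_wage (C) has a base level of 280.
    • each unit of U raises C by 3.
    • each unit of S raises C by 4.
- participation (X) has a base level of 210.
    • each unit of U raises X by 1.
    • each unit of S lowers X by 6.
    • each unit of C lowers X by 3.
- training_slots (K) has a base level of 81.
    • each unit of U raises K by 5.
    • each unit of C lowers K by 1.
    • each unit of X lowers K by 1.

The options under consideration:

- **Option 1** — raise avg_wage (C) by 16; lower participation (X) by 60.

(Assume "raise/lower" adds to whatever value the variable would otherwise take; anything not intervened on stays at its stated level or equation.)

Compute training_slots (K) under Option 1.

Option 1 (C + 16, X − 60):
  U = 28
  S = 136
  C = 280 + 3·28 + 4·136 (+16 from intervention) = 924
  X = 210 + 28 − 6·136 − 3·924 (−60 from intervention) = -3410
  K = 81 + 5·28 − 924 − (-3410) = 2707

2707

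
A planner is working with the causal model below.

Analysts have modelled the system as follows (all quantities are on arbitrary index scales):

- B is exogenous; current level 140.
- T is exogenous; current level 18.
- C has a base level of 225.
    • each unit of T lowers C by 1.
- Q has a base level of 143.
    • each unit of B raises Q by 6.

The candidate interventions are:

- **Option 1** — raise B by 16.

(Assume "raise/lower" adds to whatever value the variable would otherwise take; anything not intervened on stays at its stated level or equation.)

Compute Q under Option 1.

Option 1 (B + 16):
  B = 140 + 16 = 156
  Q = 143 + 6·156 = 1079

1079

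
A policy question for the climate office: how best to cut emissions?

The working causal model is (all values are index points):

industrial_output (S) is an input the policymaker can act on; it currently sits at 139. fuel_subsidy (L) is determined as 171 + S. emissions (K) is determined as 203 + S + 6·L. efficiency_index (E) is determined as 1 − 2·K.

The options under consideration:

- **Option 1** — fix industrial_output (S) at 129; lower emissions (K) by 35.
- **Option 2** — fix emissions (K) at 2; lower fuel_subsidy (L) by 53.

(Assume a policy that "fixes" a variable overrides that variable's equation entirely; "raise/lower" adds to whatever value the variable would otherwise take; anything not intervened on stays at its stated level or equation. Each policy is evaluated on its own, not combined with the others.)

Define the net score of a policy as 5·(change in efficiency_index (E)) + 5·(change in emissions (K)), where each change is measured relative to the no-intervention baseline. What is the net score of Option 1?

Baseline:
  S = 139
  L = 171 + 139 = 310
  K = 203 + 139 + 6·310 = 2202
  E = 1 − 2·2202 = -4403
Option 1 (S := 129, K − 35):
  S = 129
  L = 171 + 129 = 300
  K = 203 + 129 + 6·300 (−35 from intervention) = 2097
  E = 1 − 2·2097 = -4193
ΔE = -4193 − (-4403) = 210; ΔK = 2097 − 2202 = -105
Score = 5·210 + 5·(-105) = 525

525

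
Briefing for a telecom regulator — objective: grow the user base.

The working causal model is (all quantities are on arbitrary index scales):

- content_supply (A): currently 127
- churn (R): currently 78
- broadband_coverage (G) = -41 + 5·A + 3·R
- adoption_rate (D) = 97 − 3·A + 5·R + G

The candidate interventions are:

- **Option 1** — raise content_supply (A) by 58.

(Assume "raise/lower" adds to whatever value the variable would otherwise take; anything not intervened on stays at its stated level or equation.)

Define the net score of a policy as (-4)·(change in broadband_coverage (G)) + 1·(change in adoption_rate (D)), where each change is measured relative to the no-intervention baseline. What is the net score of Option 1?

Baseline:
  A = 127
  R = 78
  G = -41 + 5·127 + 3·78 = 828
  D = 97 − 3·127 + 5·78 + 828 = 934
Option 1 (A + 58):
  A = 127 + 58 = 185
  R = 78
  G = -41 + 5·185 + 3·78 = 1118
  D = 97 − 3·185 + 5·78 + 1118 = 1050
ΔG = 1118 − 828 = 290; ΔD = 1050 − 934 = 116
Score = (-4)·290 + 1·116 = -1044

-1044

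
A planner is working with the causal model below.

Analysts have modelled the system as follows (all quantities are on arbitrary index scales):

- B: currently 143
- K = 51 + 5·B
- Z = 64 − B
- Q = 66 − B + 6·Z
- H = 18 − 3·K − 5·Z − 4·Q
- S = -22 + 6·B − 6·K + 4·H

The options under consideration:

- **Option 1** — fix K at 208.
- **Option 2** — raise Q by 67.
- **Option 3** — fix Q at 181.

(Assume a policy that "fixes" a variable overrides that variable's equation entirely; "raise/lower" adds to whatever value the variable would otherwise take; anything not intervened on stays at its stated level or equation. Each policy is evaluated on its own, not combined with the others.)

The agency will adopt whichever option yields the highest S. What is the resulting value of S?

Option 1 (K := 208):
  B = 143
  K = 208
  Z = 64 − 143 = -79
  Q = 66 − 143 + 6·(-79) = -551
  H = 18 − 3·208 − 5·(-79) − 4·(-551) = 1993
  S = -22 + 6·143 − 6·208 + 4·1993 = 7560
Option 2 (Q + 67):
  B = 143
  K = 51 + 5·143 = 766
  Z = 64 − 143 = -79
  Q = 66 − 143 + 6·(-79) (+67 from intervention) = -484
  H = 18 − 3·766 − 5·(-79) − 4·(-484) = 51
  S = -22 + 6·143 − 6·766 + 4·51 = -3556
Option 3 (Q := 181):
  B = 143
  K = 51 + 5·143 = 766
  Z = 64 − 143 = -79
  Q = 181
  H = 18 − 3·766 − 5·(-79) − 4·181 = -2609
  S = -22 + 6·143 − 6·766 + 4·(-2609) = -14196
Comparing — Option 1: S=7560, Option 2: S=-3556, Option 3: S=-14196. Highest is 7560 (Option 1).

7560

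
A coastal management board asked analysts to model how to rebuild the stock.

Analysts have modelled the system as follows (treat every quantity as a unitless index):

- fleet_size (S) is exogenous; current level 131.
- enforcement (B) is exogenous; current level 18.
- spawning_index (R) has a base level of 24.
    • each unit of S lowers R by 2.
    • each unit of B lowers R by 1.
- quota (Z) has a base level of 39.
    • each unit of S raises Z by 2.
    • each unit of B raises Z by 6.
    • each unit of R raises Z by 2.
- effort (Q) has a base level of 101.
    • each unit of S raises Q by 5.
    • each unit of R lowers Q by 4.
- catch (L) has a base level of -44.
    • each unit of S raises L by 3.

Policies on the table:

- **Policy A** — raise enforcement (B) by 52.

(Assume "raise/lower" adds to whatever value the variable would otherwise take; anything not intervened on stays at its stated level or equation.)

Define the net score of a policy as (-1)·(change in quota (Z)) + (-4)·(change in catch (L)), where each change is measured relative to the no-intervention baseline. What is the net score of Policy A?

-208

Baseline:
  S = 131
  B = 18
  R = 24 − 2·131 − 18 = -256
  Z = 39 + 2·131 + 6·18 + 2·(-256) = -103
  L = -44 + 3·131 = 349
Policy A (B + 52):
  S = 131
  B = 18 + 52 = 70
  R = 24 − 2·131 − 70 = -308
  Z = 39 + 2·131 + 6·70 + 2·(-308) = 105
  L = -44 + 3·131 = 349
ΔZ = 105 − (-103) = 208; ΔL = 349 − 349 = 0
Score = (-1)·208 + (-4)·0 = -208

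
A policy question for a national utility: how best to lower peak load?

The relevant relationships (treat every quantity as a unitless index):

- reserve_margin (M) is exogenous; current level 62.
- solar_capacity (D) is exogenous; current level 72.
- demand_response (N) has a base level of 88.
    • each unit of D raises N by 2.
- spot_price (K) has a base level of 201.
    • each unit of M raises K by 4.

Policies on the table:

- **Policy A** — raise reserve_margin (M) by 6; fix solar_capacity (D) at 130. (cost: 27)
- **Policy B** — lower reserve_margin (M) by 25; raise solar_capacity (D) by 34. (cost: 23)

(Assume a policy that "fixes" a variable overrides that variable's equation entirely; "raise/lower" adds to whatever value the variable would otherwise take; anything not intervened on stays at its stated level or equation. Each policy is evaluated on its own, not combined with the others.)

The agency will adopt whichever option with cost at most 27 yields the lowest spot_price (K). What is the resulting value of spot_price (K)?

349

Policy A (M + 6, D := 130):
  M = 62 + 6 = 68
  K = 201 + 4·68 = 473
Policy B (M − 25, D + 34):
  M = 62 − 25 = 37
  K = 201 + 4·37 = 349
Comparing — Policy A: K=473, Policy B: K=349. Lowest is 349 (Policy B).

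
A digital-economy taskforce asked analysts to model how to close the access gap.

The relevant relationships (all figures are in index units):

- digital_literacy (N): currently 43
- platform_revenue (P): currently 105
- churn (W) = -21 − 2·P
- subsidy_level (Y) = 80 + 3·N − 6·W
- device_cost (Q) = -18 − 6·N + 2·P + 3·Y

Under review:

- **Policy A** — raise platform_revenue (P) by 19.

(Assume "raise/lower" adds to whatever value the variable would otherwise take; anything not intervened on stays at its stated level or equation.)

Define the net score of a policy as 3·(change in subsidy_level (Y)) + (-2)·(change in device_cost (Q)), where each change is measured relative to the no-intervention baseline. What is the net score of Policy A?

Baseline:
  N = 43
  P = 105
  W = -21 − 2·105 = -231
  Y = 80 + 3·43 − 6·(-231) = 1595
  Q = -18 − 6·43 + 2·105 + 3·1595 = 4719
Policy A (P + 19):
  N = 43
  P = 105 + 19 = 124
  W = -21 − 2·124 = -269
  Y = 80 + 3·43 − 6·(-269) = 1823
  Q = -18 − 6·43 + 2·124 + 3·1823 = 5441
ΔY = 1823 − 1595 = 228; ΔQ = 5441 − 4719 = 722
Score = 3·228 + (-2)·722 = -760

-760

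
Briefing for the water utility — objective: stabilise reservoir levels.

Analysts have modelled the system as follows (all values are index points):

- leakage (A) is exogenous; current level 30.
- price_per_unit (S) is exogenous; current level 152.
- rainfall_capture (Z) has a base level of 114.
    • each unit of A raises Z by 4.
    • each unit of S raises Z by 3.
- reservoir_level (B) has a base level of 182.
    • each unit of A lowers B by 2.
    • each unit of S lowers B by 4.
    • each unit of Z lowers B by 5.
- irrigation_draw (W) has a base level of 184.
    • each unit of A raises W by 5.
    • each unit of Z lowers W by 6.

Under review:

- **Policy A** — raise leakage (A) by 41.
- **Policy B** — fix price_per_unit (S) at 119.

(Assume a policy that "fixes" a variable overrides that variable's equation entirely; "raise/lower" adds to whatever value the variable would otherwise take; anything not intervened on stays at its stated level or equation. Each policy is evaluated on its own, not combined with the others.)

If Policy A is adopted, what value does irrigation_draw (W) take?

-4585

Policy A (A + 41):
  A = 30 + 41 = 71
  S = 152
  Z = 114 + 4·71 + 3·152 = 854
  W = 184 + 5·71 − 6·854 = -4585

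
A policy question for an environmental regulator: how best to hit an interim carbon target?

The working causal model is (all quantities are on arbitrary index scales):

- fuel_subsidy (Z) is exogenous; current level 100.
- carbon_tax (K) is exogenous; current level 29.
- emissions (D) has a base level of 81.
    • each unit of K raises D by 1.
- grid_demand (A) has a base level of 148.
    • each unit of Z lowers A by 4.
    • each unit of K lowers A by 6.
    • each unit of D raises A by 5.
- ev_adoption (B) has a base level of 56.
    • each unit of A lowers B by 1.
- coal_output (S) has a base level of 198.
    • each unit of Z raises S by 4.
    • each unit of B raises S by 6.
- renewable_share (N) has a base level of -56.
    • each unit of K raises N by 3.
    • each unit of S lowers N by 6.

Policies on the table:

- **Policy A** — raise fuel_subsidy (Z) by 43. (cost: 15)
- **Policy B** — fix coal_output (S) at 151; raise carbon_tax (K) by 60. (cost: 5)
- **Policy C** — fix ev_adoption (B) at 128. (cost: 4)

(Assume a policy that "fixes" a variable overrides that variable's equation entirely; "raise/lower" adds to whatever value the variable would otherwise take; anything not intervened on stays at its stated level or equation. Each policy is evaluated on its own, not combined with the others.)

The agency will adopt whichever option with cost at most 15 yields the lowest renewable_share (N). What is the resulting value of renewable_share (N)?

-8333

Policy A (Z + 43):
  Z = 100 + 43 = 143
  K = 29
  D = 81 + 29 = 110
  A = 148 − 4·143 − 6·29 + 5·110 = -48
  B = 56 − (-48) = 104
  S = 198 + 4·143 + 6·104 = 1394
  N = -56 + 3·29 − 6·1394 = -8333
Policy B (S := 151, K + 60):
  Z = 100
  K = 29 + 60 = 89
  D = 81 + 89 = 170
  A = 148 − 4·100 − 6·89 + 5·170 = 64
  B = 56 − 64 = -8
  S = 151
  N = -56 + 3·89 − 6·151 = -695
Policy C (B := 128):
  Z = 100
  K = 29
  D = 81 + 29 = 110
  A = 148 − 4·100 − 6·29 + 5·110 = 124
  B = 128
  S = 198 + 4·100 + 6·128 = 1366
  N = -56 + 3·29 − 6·1366 = -8165
Comparing — Policy A: N=-8333, Policy B: N=-695, Policy C: N=-8165. Lowest is -8333 (Policy A).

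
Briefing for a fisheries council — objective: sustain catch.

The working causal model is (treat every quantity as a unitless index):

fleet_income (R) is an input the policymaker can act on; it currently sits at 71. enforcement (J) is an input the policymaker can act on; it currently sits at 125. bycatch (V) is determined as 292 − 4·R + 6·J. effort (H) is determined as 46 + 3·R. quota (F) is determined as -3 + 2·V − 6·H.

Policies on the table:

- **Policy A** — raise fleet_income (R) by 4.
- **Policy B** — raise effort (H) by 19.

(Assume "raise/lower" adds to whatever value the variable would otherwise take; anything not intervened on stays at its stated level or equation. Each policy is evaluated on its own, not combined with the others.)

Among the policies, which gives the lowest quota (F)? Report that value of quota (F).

-155

Policy A (R + 4):
  R = 71 + 4 = 75
  J = 125
  V = 292 − 4·75 + 6·125 = 742
  H = 46 + 3·75 = 271
  F = -3 + 2·742 − 6·271 = -145
Policy B (H + 19):
  R = 71
  J = 125
  V = 292 − 4·71 + 6·125 = 758
  H = 46 + 3·71 (+19 from intervention) = 278
  F = -3 + 2·758 − 6·278 = -155
Comparing — Policy A: F=-145, Policy B: F=-155. Lowest is -155 (Policy B).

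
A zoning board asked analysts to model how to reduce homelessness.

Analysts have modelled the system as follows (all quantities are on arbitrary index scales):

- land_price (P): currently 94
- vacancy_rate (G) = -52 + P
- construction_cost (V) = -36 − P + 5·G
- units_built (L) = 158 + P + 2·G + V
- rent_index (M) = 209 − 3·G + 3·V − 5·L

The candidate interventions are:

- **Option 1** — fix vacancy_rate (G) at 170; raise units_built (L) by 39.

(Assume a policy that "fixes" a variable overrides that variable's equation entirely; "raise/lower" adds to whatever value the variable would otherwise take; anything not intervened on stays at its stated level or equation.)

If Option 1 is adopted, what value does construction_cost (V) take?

Option 1 (G := 170, L + 39):
  P = 94
  G = 170
  V = -36 − 94 + 5·170 = 720

720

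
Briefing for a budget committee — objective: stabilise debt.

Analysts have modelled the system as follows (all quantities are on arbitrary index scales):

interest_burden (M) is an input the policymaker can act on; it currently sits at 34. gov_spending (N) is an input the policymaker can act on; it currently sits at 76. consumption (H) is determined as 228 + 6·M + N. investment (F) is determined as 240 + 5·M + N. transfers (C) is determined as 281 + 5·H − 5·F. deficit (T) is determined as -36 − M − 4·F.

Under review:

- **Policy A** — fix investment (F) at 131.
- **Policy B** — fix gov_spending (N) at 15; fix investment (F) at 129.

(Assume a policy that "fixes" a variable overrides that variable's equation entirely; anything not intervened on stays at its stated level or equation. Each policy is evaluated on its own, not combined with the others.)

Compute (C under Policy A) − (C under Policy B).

Policy A (F := 131):
  M = 34
  N = 76
  H = 228 + 6·34 + 76 = 508
  F = 131
  C = 281 + 5·508 − 5·131 = 2166
Policy B (N := 15, F := 129):
  M = 34
  N = 15
  H = 228 + 6·34 + 15 = 447
  F = 129
  C = 281 + 5·447 − 5·129 = 1871
C: 2166 − 1871 = 295

295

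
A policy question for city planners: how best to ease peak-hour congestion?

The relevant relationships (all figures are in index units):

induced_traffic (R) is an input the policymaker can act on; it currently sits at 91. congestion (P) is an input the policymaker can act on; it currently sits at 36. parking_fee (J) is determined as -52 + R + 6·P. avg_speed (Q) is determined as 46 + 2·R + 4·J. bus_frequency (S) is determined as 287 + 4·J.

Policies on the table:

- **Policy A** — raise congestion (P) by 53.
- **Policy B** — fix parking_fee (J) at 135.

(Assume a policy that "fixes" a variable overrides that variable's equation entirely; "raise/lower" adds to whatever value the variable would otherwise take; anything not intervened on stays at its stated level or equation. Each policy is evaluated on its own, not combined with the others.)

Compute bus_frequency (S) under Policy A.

Policy A (P + 53):
  R = 91
  P = 36 + 53 = 89
  J = -52 + 91 + 6·89 = 573
  S = 287 + 4·573 = 2579

2579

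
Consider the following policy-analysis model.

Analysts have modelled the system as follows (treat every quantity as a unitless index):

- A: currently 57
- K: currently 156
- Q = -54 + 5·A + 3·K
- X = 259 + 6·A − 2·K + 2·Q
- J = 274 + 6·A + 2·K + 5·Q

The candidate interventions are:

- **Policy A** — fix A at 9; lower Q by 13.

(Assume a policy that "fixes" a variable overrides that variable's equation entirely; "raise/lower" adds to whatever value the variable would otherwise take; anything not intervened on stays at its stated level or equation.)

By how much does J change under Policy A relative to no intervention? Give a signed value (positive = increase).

Baseline:
  A = 57
  K = 156
  Q = -54 + 5·57 + 3·156 = 699
  J = 274 + 6·57 + 2·156 + 5·699 = 4423
Policy A (A := 9, Q − 13):
  A = 9
  K = 156
  Q = -54 + 5·9 + 3·156 (−13 from intervention) = 446
  J = 274 + 6·9 + 2·156 + 5·446 = 2870
Change in J: 2870 − 4423 = -1553

-1553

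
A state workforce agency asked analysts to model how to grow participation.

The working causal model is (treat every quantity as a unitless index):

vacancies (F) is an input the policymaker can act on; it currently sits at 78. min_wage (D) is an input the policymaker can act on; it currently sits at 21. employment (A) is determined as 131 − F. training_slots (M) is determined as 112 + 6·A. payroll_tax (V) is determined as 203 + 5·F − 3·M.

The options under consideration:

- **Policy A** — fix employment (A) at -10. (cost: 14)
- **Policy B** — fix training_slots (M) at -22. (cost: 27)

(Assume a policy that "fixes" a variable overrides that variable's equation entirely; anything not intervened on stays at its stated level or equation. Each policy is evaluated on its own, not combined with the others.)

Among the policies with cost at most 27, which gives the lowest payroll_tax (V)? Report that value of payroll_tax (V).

Policy A (A := -10):
  F = 78
  A = -10
  M = 112 + 6·(-10) = 52
  V = 203 + 5·78 − 3·52 = 437
Policy B (M := -22):
  F = 78
  A = 131 − 78 = 53
  M = -22
  V = 203 + 5·78 − 3·(-22) = 659
Comparing — Policy A: V=437, Policy B: V=659. Lowest is 437 (Policy A).

437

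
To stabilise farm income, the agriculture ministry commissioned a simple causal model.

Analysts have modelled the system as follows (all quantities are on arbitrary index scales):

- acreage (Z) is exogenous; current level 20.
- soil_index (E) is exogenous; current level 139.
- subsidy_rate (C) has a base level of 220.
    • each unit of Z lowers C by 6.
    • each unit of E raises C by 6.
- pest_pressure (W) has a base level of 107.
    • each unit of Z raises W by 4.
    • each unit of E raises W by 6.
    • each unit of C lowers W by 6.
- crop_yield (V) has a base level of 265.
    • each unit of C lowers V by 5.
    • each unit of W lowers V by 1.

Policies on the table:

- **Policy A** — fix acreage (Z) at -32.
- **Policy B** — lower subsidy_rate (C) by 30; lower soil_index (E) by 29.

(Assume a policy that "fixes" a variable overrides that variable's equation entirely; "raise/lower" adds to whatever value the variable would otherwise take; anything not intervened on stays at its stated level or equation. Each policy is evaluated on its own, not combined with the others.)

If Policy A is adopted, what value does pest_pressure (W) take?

Policy A (Z := -32):
  Z = -32
  E = 139
  C = 220 − 6·(-32) + 6·139 = 1246
  W = 107 + 4·(-32) + 6·139 − 6·1246 = -6663

-6663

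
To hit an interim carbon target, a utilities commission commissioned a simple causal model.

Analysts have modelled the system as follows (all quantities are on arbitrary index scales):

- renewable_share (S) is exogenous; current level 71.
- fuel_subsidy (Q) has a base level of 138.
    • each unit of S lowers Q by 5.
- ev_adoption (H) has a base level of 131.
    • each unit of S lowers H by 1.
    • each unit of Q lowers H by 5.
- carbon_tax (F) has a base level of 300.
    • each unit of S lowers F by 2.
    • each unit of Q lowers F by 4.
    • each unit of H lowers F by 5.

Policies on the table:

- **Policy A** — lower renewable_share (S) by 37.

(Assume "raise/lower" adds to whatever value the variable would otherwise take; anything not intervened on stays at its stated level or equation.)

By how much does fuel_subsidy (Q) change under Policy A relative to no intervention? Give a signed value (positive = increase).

185

Baseline:
  S = 71
  Q = 138 − 5·71 = -217
Policy A (S − 37):
  S = 71 − 37 = 34
  Q = 138 − 5·34 = -32
Change in Q: -32 − (-217) = 185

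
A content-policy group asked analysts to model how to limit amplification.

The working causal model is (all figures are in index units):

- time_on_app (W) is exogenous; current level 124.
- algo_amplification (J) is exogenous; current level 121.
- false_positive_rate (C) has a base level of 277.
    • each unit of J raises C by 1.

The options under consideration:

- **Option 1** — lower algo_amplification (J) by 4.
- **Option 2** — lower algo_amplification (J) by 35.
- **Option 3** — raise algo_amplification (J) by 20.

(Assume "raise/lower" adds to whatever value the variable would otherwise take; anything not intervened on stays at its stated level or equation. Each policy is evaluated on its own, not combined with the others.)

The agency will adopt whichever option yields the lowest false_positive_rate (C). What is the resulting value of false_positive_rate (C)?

363

Option 1 (J − 4):
  J = 121 − 4 = 117
  C = 277 + 117 = 394
Option 2 (J − 35):
  J = 121 − 35 = 86
  C = 277 + 86 = 363
Option 3 (J + 20):
  J = 121 + 20 = 141
  C = 277 + 141 = 418
Comparing — Option 1: C=394, Option 2: C=363, Option 3: C=418. Lowest is 363 (Option 2).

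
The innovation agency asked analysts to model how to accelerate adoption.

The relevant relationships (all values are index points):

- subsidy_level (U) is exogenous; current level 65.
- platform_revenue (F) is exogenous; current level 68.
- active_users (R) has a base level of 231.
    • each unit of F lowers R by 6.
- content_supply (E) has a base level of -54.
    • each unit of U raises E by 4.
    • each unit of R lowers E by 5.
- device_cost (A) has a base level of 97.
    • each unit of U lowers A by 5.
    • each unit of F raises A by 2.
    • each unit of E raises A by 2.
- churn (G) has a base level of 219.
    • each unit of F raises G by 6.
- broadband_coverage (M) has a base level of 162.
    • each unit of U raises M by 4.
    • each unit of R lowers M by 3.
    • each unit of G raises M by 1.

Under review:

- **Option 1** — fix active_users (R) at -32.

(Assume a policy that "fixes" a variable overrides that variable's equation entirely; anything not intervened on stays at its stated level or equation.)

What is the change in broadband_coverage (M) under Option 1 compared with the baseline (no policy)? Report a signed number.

Baseline:
  U = 65
  F = 68
  R = 231 − 6·68 = -177
  G = 219 + 6·68 = 627
  M = 162 + 4·65 − 3·(-177) + 627 = 1580
Option 1 (R := -32):
  U = 65
  F = 68
  R = -32
  G = 219 + 6·68 = 627
  M = 162 + 4·65 − 3·(-32) + 627 = 1145
Change in M: 1145 − 1580 = -435

-435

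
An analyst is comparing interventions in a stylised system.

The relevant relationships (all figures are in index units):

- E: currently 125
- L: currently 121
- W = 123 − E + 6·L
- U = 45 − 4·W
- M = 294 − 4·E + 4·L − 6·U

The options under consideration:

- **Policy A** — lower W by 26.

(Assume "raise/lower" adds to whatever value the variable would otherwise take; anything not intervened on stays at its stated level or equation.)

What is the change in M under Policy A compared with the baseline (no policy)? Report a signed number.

-624

Baseline:
  E = 125
  L = 121
  W = 123 − 125 + 6·121 = 724
  U = 45 − 4·724 = -2851
  M = 294 − 4·125 + 4·121 − 6·(-2851) = 17384
Policy A (W − 26):
  E = 125
  L = 121
  W = 123 − 125 + 6·121 (−26 from intervention) = 698
  U = 45 − 4·698 = -2747
  M = 294 − 4·125 + 4·121 − 6·(-2747) = 16760
Change in M: 16760 − 17384 = -624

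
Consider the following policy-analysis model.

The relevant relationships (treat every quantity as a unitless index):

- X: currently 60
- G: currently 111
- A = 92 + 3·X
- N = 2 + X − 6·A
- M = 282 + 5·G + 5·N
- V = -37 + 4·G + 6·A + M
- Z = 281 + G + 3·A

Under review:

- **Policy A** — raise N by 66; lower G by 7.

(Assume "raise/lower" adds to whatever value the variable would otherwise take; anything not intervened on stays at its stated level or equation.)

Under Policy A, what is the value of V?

-4707

Policy A (N + 66, G − 7):
  X = 60
  G = 111 − 7 = 104
  A = 92 + 3·60 = 272
  N = 2 + 60 − 6·272 (+66 from intervention) = -1504
  M = 282 + 5·104 + 5·(-1504) = -6718
  V = -37 + 4·104 + 6·272 + (-6718) = -4707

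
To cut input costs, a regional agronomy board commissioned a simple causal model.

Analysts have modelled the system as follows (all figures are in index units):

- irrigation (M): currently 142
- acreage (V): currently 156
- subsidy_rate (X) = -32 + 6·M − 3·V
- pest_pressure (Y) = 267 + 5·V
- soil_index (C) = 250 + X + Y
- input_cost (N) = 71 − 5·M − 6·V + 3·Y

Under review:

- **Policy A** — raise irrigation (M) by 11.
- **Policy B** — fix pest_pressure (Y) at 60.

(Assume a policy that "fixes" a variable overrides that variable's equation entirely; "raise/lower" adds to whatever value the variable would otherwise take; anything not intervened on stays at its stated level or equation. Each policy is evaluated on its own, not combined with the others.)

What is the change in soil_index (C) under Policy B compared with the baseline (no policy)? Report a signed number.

Baseline:
  M = 142
  V = 156
  X = -32 + 6·142 − 3·156 = 352
  Y = 267 + 5·156 = 1047
  C = 250 + 352 + 1047 = 1649
Policy B (Y := 60):
  M = 142
  V = 156
  X = -32 + 6·142 − 3·156 = 352
  Y = 60
  C = 250 + 352 + 60 = 662
Change in C: 662 − 1649 = -987

-987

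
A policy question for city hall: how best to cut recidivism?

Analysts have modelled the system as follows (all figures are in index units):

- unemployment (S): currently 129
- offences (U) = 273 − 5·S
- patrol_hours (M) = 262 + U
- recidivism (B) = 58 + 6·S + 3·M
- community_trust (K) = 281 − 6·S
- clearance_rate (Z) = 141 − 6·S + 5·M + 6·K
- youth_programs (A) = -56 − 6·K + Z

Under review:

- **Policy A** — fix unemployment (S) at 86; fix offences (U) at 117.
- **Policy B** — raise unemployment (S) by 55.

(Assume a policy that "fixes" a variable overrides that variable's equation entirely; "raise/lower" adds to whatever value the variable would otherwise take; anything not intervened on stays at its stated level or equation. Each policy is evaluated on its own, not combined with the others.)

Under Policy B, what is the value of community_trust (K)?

-823

Policy B (S + 55):
  S = 129 + 55 = 184
  K = 281 − 6·184 = -823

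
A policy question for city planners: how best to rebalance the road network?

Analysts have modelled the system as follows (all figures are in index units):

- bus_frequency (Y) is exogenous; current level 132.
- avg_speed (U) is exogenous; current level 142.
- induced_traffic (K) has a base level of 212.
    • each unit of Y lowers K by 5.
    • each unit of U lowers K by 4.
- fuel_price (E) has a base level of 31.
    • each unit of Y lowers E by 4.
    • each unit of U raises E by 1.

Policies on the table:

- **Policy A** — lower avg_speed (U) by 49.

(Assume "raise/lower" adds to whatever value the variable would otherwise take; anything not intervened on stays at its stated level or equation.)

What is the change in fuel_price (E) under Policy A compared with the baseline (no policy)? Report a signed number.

-49

Baseline:
  Y = 132
  U = 142
  E = 31 − 4·132 + 142 = -355
Policy A (U − 49):
  Y = 132
  U = 142 − 49 = 93
  E = 31 − 4·132 + 93 = -404
Change in E: -404 − (-355) = -49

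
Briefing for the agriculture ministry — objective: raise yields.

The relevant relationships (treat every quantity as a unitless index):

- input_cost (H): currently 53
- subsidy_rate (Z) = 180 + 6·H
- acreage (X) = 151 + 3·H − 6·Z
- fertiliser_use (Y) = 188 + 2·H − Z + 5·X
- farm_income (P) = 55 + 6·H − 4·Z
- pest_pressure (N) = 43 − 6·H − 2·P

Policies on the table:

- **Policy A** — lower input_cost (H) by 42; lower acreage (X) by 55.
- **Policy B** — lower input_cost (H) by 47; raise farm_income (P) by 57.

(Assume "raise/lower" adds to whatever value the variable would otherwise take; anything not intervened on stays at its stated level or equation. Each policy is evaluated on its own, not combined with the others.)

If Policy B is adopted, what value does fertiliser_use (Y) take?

Policy B (H − 47, P + 57):
  H = 53 − 47 = 6
  Z = 180 + 6·6 = 216
  X = 151 + 3·6 − 6·216 = -1127
  Y = 188 + 2·6 − 216 + 5·(-1127) = -5651

-5651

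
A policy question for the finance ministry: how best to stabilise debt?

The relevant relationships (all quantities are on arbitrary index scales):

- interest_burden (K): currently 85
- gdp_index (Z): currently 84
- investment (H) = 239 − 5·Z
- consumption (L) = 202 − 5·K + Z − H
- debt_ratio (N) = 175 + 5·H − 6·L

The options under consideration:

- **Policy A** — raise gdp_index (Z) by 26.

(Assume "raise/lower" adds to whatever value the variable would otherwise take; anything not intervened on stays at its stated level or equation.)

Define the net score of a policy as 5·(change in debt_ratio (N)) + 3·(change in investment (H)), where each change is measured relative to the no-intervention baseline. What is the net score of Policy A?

-8320

Baseline:
  K = 85
  Z = 84
  H = 239 − 5·84 = -181
  L = 202 − 5·85 + 84 − (-181) = 42
  N = 175 + 5·(-181) − 6·42 = -982
Policy A (Z + 26):
  K = 85
  Z = 84 + 26 = 110
  H = 239 − 5·110 = -311
  L = 202 − 5·85 + 110 − (-311) = 198
  N = 175 + 5·(-311) − 6·198 = -2568
ΔN = -2568 − (-982) = -1586; ΔH = -311 − (-181) = -130
Score = 5·(-1586) + 3·(-130) = -8320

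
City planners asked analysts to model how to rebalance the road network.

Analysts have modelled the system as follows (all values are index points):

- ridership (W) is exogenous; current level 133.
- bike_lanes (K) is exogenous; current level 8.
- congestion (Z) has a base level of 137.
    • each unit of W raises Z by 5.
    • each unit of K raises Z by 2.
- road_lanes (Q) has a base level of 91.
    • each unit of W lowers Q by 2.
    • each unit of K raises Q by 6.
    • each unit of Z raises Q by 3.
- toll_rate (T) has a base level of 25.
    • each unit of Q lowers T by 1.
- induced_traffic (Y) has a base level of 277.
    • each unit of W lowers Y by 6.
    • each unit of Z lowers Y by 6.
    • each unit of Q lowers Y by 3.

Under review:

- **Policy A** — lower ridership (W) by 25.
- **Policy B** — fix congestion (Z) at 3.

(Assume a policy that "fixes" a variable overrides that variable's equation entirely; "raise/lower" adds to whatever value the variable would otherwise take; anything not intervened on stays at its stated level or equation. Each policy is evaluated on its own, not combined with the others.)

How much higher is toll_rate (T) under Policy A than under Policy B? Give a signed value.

Policy A (W − 25):
  W = 133 − 25 = 108
  K = 8
  Z = 137 + 5·108 + 2·8 = 693
  Q = 91 − 2·108 + 6·8 + 3·693 = 2002
  T = 25 − 2002 = -1977
Policy B (Z := 3):
  W = 133
  K = 8
  Z = 3
  Q = 91 − 2·133 + 6·8 + 3·3 = -118
  T = 25 − (-118) = 143
T: -1977 − 143 = -2120

-2120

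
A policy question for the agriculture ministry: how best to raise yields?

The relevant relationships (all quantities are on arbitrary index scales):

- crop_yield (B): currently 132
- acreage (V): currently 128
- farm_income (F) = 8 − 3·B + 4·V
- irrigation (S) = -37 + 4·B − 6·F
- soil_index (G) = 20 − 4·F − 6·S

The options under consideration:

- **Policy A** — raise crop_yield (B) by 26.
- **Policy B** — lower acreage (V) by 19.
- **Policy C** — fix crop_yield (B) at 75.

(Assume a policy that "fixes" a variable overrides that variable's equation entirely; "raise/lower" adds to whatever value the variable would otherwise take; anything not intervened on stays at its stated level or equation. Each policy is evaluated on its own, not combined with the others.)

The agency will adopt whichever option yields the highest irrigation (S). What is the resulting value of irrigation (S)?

319

Policy A (B + 26):
  B = 132 + 26 = 158
  V = 128
  F = 8 − 3·158 + 4·128 = 46
  S = -37 + 4·158 − 6·46 = 319
Policy B (V − 19):
  B = 132
  V = 128 − 19 = 109
  F = 8 − 3·132 + 4·109 = 48
  S = -37 + 4·132 − 6·48 = 203
Policy C (B := 75):
  B = 75
  V = 128
  F = 8 − 3·75 + 4·128 = 295
  S = -37 + 4·75 − 6·295 = -1507
Comparing — Policy A: S=319, Policy B: S=203, Policy C: S=-1507. Highest is 319 (Policy A).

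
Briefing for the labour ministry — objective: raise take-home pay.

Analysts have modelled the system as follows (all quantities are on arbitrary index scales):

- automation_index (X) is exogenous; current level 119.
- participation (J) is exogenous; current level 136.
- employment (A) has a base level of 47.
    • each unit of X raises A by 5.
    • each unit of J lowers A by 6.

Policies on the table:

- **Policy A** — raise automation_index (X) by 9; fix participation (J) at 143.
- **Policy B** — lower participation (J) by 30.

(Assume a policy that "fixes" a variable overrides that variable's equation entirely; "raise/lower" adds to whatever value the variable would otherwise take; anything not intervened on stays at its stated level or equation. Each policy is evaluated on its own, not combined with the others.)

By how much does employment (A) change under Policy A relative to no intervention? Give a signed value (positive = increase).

Baseline:
  X = 119
  J = 136
  A = 47 + 5·119 − 6·136 = -174
Policy A (X + 9, J := 143):
  X = 119 + 9 = 128
  J = 143
  A = 47 + 5·128 − 6·143 = -171
Change in A: -171 − (-174) = 3

3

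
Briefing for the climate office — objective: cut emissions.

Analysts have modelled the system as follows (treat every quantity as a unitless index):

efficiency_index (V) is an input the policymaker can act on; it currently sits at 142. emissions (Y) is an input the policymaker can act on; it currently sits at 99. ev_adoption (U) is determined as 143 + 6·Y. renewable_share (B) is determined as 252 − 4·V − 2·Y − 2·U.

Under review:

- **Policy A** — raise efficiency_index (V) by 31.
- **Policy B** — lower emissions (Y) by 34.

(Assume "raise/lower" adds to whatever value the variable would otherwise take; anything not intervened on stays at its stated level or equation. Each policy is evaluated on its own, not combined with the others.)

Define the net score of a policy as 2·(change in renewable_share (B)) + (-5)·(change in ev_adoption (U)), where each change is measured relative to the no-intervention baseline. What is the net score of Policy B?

1972

Baseline:
  V = 142
  Y = 99
  U = 143 + 6·99 = 737
  B = 252 − 4·142 − 2·99 − 2·737 = -1988
Policy B (Y − 34):
  V = 142
  Y = 99 − 34 = 65
  U = 143 + 6·65 = 533
  B = 252 − 4·142 − 2·65 − 2·533 = -1512
ΔB = -1512 − (-1988) = 476; ΔU = 533 − 737 = -204
Score = 2·476 + (-5)·(-204) = 1972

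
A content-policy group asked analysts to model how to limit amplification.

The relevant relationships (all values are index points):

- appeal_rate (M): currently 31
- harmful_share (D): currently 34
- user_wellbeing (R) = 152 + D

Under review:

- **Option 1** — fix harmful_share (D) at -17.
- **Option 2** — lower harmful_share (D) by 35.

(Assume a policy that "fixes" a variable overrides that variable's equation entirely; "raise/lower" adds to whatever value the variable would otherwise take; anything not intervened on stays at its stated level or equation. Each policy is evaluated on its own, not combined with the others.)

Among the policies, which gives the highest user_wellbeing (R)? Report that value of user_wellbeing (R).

151

Option 1 (D := -17):
  D = -17
  R = 152 + (-17) = 135
Option 2 (D − 35):
  D = 34 − 35 = -1
  R = 152 + (-1) = 151
Comparing — Option 1: R=135, Option 2: R=151. Highest is 151 (Option 2).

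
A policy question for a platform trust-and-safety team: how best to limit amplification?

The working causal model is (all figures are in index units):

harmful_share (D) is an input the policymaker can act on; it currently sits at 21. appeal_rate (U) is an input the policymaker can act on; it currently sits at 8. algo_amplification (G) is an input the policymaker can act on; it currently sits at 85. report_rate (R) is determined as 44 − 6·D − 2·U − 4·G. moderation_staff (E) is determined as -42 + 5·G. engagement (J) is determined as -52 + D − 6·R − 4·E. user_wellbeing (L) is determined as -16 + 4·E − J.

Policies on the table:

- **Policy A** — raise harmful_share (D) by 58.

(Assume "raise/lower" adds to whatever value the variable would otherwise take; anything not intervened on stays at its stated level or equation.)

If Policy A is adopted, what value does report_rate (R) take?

-786

Policy A (D + 58):
  D = 21 + 58 = 79
  U = 8
  G = 85
  R = 44 − 6·79 − 2·8 − 4·85 = -786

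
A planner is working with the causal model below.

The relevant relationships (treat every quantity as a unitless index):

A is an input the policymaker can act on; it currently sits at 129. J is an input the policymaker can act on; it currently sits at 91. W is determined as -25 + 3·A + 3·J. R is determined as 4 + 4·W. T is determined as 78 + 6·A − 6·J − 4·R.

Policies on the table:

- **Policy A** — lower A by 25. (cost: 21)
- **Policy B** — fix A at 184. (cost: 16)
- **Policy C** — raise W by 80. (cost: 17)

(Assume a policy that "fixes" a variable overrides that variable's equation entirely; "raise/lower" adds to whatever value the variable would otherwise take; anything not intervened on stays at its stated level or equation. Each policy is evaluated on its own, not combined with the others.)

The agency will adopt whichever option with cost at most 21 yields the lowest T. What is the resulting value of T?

Policy A (A − 25):
  A = 129 − 25 = 104
  J = 91
  W = -25 + 3·104 + 3·91 = 560
  R = 4 + 4·560 = 2244
  T = 78 + 6·104 − 6·91 − 4·2244 = -8820
Policy B (A := 184):
  A = 184
  J = 91
  W = -25 + 3·184 + 3·91 = 800
  R = 4 + 4·800 = 3204
  T = 78 + 6·184 − 6·91 − 4·3204 = -12180
Policy C (W + 80):
  A = 129
  J = 91
  W = -25 + 3·129 + 3·91 (+80 from intervention) = 715
  R = 4 + 4·715 = 2864
  T = 78 + 6·129 − 6·91 − 4·2864 = -11150
Comparing — Policy A: T=-8820, Policy B: T=-12180, Policy C: T=-11150. Lowest is -12180 (Policy B).

-12180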